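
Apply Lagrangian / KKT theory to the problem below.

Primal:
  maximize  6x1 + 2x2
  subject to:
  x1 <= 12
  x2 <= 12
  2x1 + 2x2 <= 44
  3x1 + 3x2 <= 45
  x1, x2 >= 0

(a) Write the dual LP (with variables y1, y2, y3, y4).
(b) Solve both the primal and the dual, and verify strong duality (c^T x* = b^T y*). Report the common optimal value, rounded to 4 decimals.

The standard primal-dual pair for 'max c^T x s.t. A x <= b, x >= 0' is:
  Dual:  min b^T y  s.t.  A^T y >= c,  y >= 0.

So the dual LP is:
  minimize  12y1 + 12y2 + 44y3 + 45y4
  subject to:
    y1 + 2y3 + 3y4 >= 6
    y2 + 2y3 + 3y4 >= 2
    y1, y2, y3, y4 >= 0

Solving the primal: x* = (12, 3).
  primal value c^T x* = 78.
Solving the dual: y* = (4, 0, 0, 0.6667).
  dual value b^T y* = 78.
Strong duality: c^T x* = b^T y*. Confirmed.

78


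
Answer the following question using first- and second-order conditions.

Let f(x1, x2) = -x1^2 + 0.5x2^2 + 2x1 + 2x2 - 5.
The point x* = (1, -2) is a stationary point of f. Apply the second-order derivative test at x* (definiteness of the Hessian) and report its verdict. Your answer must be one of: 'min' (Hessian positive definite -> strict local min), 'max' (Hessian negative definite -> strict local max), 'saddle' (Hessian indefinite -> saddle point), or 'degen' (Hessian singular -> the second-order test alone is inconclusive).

Compute the Hessian H = grad^2 f:
  H = [[-2, 0], [0, 1]]
Verify stationarity: grad f(x*) = H x* + g = (0, 0).
Eigenvalues of H: -2, 1.
Eigenvalues have mixed signs, so H is indefinite -> x* is a saddle point.

saddle


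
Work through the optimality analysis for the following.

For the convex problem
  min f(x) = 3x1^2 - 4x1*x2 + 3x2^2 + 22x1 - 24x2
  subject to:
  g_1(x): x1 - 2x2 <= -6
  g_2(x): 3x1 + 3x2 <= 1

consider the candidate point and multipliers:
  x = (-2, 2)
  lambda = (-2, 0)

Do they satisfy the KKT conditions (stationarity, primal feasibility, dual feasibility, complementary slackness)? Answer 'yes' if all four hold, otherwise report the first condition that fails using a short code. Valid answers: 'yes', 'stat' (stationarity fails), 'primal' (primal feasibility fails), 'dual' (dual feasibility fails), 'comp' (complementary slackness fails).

Gradient of f: grad f(x) = Q x + c = (2, -4)
Constraint values g_i(x) = a_i^T x - b_i:
  g_1((-2, 2)) = 0
  g_2((-2, 2)) = -1
Stationarity residual: grad f(x) + sum_i lambda_i a_i = (0, 0)
  -> stationarity OK
Primal feasibility (all g_i <= 0): OK
Dual feasibility (all lambda_i >= 0): FAILS
Complementary slackness (lambda_i * g_i(x) = 0 for all i): OK

Verdict: the first failing condition is dual_feasibility -> dual.

dual


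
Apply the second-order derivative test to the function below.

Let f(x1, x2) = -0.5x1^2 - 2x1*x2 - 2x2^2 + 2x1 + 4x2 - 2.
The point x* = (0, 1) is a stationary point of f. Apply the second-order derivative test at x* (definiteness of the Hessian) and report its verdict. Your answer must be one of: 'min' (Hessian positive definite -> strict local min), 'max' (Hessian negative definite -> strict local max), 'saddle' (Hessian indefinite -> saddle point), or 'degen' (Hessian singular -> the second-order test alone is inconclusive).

Compute the Hessian H = grad^2 f:
  H = [[-1, -2], [-2, -4]]
Verify stationarity: grad f(x*) = H x* + g = (0, 0).
Eigenvalues of H: -5, 0.
H has a zero eigenvalue (singular; negative semidefinite but not definite), so H is neither positive definite, negative definite, nor indefinite. The second-order test alone is inconclusive -> degen.
(Indeed, f is constant along the null direction of H through x*, so x* is not a strict local extremum.)

degen


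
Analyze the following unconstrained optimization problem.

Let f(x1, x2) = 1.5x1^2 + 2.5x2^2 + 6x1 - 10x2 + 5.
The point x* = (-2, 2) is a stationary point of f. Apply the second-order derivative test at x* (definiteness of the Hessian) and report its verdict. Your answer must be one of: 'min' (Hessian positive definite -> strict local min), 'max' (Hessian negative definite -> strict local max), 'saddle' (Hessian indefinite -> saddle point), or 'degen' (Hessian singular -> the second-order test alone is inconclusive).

Compute the Hessian H = grad^2 f:
  H = [[3, 0], [0, 5]]
Verify stationarity: grad f(x*) = H x* + g = (0, 0).
Eigenvalues of H: 3, 5.
Both eigenvalues > 0, so H is positive definite -> x* is a strict local min.

min


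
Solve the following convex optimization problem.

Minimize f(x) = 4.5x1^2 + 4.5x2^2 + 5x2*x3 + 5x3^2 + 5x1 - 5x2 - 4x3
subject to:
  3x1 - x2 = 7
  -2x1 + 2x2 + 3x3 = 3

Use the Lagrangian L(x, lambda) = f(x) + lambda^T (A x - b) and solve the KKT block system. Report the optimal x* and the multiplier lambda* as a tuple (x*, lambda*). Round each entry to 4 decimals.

Form the Lagrangian:
  L(x, lambda) = (1/2) x^T Q x + c^T x + lambda^T (A x - b)
Stationarity (grad_x L = 0): Q x + c + A^T lambda = 0.
Primal feasibility: A x = b.

This gives the KKT block system:
  [ Q   A^T ] [ x     ]   [-c ]
  [ A    0  ] [ lambda ] = [ b ]

Solving the linear system:
  x*      = (2.0295, -0.9115, 2.9607)
  lambda* = (-12.4328, -7.0164)
  f(x*)   = 55.4705

x* = (2.0295, -0.9115, 2.9607), lambda* = (-12.4328, -7.0164)


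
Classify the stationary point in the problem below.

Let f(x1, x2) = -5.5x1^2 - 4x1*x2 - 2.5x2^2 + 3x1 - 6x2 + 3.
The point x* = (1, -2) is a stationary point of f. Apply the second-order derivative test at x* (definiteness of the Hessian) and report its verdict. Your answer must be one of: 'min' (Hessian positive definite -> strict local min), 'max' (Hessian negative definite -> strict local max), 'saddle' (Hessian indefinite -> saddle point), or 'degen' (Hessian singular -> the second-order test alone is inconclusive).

Compute the Hessian H = grad^2 f:
  H = [[-11, -4], [-4, -5]]
Verify stationarity: grad f(x*) = H x* + g = (0, 0).
Eigenvalues of H: -13, -3.
Both eigenvalues < 0, so H is negative definite -> x* is a strict local max.

max


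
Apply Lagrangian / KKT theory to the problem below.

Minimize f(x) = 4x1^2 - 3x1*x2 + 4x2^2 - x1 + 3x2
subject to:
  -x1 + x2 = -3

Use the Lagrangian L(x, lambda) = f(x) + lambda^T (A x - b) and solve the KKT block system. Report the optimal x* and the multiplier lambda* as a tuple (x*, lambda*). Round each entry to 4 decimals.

Form the Lagrangian:
  L(x, lambda) = (1/2) x^T Q x + c^T x + lambda^T (A x - b)
Stationarity (grad_x L = 0): Q x + c + A^T lambda = 0.
Primal feasibility: A x = b.

This gives the KKT block system:
  [ Q   A^T ] [ x     ]   [-c ]
  [ A    0  ] [ lambda ] = [ b ]

Solving the linear system:
  x*      = (1.3, -1.7)
  lambda* = (14.5)
  f(x*)   = 18.55

x* = (1.3, -1.7), lambda* = (14.5)


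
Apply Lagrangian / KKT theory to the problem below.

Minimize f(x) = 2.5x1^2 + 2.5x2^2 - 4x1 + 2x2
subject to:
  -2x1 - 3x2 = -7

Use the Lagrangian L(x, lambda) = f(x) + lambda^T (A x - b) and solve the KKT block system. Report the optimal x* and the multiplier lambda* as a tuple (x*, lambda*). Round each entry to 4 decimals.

Form the Lagrangian:
  L(x, lambda) = (1/2) x^T Q x + c^T x + lambda^T (A x - b)
Stationarity (grad_x L = 0): Q x + c + A^T lambda = 0.
Primal feasibility: A x = b.

This gives the KKT block system:
  [ Q   A^T ] [ x     ]   [-c ]
  [ A    0  ] [ lambda ] = [ b ]

Solving the linear system:
  x*      = (1.8154, 1.1231)
  lambda* = (2.5385)
  f(x*)   = 6.3769

x* = (1.8154, 1.1231), lambda* = (2.5385)


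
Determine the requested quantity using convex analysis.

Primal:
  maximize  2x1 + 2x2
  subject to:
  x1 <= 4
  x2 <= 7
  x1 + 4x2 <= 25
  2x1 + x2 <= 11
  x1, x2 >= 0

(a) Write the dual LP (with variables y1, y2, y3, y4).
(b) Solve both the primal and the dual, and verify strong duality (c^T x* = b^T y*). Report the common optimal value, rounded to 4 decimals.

The standard primal-dual pair for 'max c^T x s.t. A x <= b, x >= 0' is:
  Dual:  min b^T y  s.t.  A^T y >= c,  y >= 0.

So the dual LP is:
  minimize  4y1 + 7y2 + 25y3 + 11y4
  subject to:
    y1 + y3 + 2y4 >= 2
    y2 + 4y3 + y4 >= 2
    y1, y2, y3, y4 >= 0

Solving the primal: x* = (2.7143, 5.5714).
  primal value c^T x* = 16.5714.
Solving the dual: y* = (0, 0, 0.2857, 0.8571).
  dual value b^T y* = 16.5714.
Strong duality: c^T x* = b^T y*. Confirmed.

16.5714


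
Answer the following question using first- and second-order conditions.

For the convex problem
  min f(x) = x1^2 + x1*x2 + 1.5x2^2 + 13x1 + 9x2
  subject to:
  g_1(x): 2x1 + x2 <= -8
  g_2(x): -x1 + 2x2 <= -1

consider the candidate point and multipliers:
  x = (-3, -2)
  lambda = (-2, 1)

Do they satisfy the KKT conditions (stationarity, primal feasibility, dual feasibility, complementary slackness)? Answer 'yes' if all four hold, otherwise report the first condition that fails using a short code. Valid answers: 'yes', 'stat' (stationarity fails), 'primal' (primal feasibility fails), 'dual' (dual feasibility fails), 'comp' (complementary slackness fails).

Gradient of f: grad f(x) = Q x + c = (5, 0)
Constraint values g_i(x) = a_i^T x - b_i:
  g_1((-3, -2)) = 0
  g_2((-3, -2)) = 0
Stationarity residual: grad f(x) + sum_i lambda_i a_i = (0, 0)
  -> stationarity OK
Primal feasibility (all g_i <= 0): OK
Dual feasibility (all lambda_i >= 0): FAILS
Complementary slackness (lambda_i * g_i(x) = 0 for all i): OK

Verdict: the first failing condition is dual_feasibility -> dual.

dual


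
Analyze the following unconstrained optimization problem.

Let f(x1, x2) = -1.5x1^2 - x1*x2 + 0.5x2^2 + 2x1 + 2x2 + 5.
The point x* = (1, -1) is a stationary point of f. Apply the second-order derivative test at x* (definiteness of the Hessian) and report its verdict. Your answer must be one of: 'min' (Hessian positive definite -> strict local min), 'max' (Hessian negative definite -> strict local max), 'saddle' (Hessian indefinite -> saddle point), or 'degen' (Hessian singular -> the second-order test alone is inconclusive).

Compute the Hessian H = grad^2 f:
  H = [[-3, -1], [-1, 1]]
Verify stationarity: grad f(x*) = H x* + g = (0, 0).
Eigenvalues of H: -3.2361, 1.2361.
Eigenvalues have mixed signs, so H is indefinite -> x* is a saddle point.

saddle


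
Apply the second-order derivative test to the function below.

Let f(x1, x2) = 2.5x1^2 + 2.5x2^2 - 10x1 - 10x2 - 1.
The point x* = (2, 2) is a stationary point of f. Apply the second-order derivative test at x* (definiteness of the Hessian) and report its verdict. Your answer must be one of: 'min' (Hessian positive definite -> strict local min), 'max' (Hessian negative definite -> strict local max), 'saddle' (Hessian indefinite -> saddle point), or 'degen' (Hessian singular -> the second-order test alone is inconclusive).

Compute the Hessian H = grad^2 f:
  H = [[5, 0], [0, 5]]
Verify stationarity: grad f(x*) = H x* + g = (0, 0).
Eigenvalues of H: 5, 5.
Both eigenvalues > 0, so H is positive definite -> x* is a strict local min.

min


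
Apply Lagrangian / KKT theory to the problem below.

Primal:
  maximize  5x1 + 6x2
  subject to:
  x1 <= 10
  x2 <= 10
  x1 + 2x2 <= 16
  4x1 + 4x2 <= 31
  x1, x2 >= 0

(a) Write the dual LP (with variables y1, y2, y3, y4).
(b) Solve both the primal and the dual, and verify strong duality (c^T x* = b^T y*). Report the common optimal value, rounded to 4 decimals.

The standard primal-dual pair for 'max c^T x s.t. A x <= b, x >= 0' is:
  Dual:  min b^T y  s.t.  A^T y >= c,  y >= 0.

So the dual LP is:
  minimize  10y1 + 10y2 + 16y3 + 31y4
  subject to:
    y1 + y3 + 4y4 >= 5
    y2 + 2y3 + 4y4 >= 6
    y1, y2, y3, y4 >= 0

Solving the primal: x* = (0, 7.75).
  primal value c^T x* = 46.5.
Solving the dual: y* = (0, 0, 0, 1.5).
  dual value b^T y* = 46.5.
Strong duality: c^T x* = b^T y*. Confirmed.

46.5


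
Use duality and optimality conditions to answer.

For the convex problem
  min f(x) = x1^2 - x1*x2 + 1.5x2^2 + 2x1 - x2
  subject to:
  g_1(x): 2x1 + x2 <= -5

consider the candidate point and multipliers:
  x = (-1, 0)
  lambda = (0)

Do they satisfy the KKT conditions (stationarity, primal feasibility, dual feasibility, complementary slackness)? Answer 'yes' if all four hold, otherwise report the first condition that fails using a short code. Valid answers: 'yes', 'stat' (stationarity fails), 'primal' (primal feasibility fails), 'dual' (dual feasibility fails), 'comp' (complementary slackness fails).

Gradient of f: grad f(x) = Q x + c = (0, 0)
Constraint values g_i(x) = a_i^T x - b_i:
  g_1((-1, 0)) = 3
Stationarity residual: grad f(x) + sum_i lambda_i a_i = (0, 0)
  -> stationarity OK
Primal feasibility (all g_i <= 0): FAILS
Dual feasibility (all lambda_i >= 0): OK
Complementary slackness (lambda_i * g_i(x) = 0 for all i): OK

Verdict: the first failing condition is primal_feasibility -> primal.

primal


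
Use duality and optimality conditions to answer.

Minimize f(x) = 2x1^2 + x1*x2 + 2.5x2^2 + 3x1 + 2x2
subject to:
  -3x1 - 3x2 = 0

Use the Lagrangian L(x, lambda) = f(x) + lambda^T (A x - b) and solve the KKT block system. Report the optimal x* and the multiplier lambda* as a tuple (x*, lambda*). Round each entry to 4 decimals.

Form the Lagrangian:
  L(x, lambda) = (1/2) x^T Q x + c^T x + lambda^T (A x - b)
Stationarity (grad_x L = 0): Q x + c + A^T lambda = 0.
Primal feasibility: A x = b.

This gives the KKT block system:
  [ Q   A^T ] [ x     ]   [-c ]
  [ A    0  ] [ lambda ] = [ b ]

Solving the linear system:
  x*      = (-0.1429, 0.1429)
  lambda* = (0.8571)
  f(x*)   = -0.0714

x* = (-0.1429, 0.1429), lambda* = (0.8571)


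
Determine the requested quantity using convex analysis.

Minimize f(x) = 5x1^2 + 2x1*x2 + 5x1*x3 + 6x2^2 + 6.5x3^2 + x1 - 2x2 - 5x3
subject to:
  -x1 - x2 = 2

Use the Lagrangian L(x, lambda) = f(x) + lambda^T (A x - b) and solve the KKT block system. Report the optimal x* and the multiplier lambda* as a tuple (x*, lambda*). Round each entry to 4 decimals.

Form the Lagrangian:
  L(x, lambda) = (1/2) x^T Q x + c^T x + lambda^T (A x - b)
Stationarity (grad_x L = 0): Q x + c + A^T lambda = 0.
Primal feasibility: A x = b.

This gives the KKT block system:
  [ Q   A^T ] [ x     ]   [-c ]
  [ A    0  ] [ lambda ] = [ b ]

Solving the linear system:
  x*      = (-1.5502, -0.4498, 0.9809)
  lambda* = (-10.4976)
  f(x*)   = 7.7201

x* = (-1.5502, -0.4498, 0.9809), lambda* = (-10.4976)


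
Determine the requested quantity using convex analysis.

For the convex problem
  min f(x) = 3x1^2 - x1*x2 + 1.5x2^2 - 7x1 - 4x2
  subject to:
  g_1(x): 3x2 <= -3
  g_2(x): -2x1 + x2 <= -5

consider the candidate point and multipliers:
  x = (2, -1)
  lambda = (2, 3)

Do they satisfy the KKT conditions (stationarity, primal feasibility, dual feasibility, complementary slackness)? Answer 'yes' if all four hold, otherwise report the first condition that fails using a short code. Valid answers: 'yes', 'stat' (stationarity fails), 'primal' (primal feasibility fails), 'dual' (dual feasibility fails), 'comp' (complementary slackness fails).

Gradient of f: grad f(x) = Q x + c = (6, -9)
Constraint values g_i(x) = a_i^T x - b_i:
  g_1((2, -1)) = 0
  g_2((2, -1)) = 0
Stationarity residual: grad f(x) + sum_i lambda_i a_i = (0, 0)
  -> stationarity OK
Primal feasibility (all g_i <= 0): OK
Dual feasibility (all lambda_i >= 0): OK
Complementary slackness (lambda_i * g_i(x) = 0 for all i): OK

Verdict: yes, KKT holds.

yes


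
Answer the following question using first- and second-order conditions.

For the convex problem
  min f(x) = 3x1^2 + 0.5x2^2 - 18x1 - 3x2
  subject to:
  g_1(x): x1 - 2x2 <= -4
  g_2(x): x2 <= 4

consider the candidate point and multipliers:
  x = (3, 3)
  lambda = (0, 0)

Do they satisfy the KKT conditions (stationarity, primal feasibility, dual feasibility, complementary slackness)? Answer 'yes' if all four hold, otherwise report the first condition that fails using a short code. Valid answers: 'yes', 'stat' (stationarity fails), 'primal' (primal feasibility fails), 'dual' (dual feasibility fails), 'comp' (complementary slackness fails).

Gradient of f: grad f(x) = Q x + c = (0, 0)
Constraint values g_i(x) = a_i^T x - b_i:
  g_1((3, 3)) = 1
  g_2((3, 3)) = -1
Stationarity residual: grad f(x) + sum_i lambda_i a_i = (0, 0)
  -> stationarity OK
Primal feasibility (all g_i <= 0): FAILS
Dual feasibility (all lambda_i >= 0): OK
Complementary slackness (lambda_i * g_i(x) = 0 for all i): OK

Verdict: the first failing condition is primal_feasibility -> primal.

primal


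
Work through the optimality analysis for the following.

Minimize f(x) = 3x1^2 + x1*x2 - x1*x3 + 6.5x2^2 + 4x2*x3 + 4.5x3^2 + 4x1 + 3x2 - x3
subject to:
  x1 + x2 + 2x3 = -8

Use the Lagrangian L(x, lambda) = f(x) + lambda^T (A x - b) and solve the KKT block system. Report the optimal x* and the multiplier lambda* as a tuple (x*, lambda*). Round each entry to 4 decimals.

Form the Lagrangian:
  L(x, lambda) = (1/2) x^T Q x + c^T x + lambda^T (A x - b)
Stationarity (grad_x L = 0): Q x + c + A^T lambda = 0.
Primal feasibility: A x = b.

This gives the KKT block system:
  [ Q   A^T ] [ x     ]   [-c ]
  [ A    0  ] [ lambda ] = [ b ]

Solving the linear system:
  x*      = (-2.8564, -0.0446, -2.5495)
  lambda* = (10.6337)
  f(x*)   = 38.0297

x* = (-2.8564, -0.0446, -2.5495), lambda* = (10.6337)


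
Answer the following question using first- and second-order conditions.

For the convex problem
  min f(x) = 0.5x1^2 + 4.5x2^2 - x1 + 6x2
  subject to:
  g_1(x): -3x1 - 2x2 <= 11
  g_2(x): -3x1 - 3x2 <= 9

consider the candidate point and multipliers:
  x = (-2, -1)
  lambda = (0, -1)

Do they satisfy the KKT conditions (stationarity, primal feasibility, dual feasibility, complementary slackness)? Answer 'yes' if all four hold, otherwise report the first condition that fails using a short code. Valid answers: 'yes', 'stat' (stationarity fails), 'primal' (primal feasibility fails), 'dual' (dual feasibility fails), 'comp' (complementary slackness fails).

Gradient of f: grad f(x) = Q x + c = (-3, -3)
Constraint values g_i(x) = a_i^T x - b_i:
  g_1((-2, -1)) = -3
  g_2((-2, -1)) = 0
Stationarity residual: grad f(x) + sum_i lambda_i a_i = (0, 0)
  -> stationarity OK
Primal feasibility (all g_i <= 0): OK
Dual feasibility (all lambda_i >= 0): FAILS
Complementary slackness (lambda_i * g_i(x) = 0 for all i): OK

Verdict: the first failing condition is dual_feasibility -> dual.

dual


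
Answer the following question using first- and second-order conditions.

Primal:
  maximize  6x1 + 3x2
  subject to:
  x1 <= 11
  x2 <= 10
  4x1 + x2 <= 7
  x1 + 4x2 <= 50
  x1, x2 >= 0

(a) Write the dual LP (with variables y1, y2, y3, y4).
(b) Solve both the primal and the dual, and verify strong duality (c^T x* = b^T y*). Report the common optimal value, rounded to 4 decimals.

The standard primal-dual pair for 'max c^T x s.t. A x <= b, x >= 0' is:
  Dual:  min b^T y  s.t.  A^T y >= c,  y >= 0.

So the dual LP is:
  minimize  11y1 + 10y2 + 7y3 + 50y4
  subject to:
    y1 + 4y3 + y4 >= 6
    y2 + y3 + 4y4 >= 3
    y1, y2, y3, y4 >= 0

Solving the primal: x* = (0, 7).
  primal value c^T x* = 21.
Solving the dual: y* = (0, 0, 3, 0).
  dual value b^T y* = 21.
Strong duality: c^T x* = b^T y*. Confirmed.

21


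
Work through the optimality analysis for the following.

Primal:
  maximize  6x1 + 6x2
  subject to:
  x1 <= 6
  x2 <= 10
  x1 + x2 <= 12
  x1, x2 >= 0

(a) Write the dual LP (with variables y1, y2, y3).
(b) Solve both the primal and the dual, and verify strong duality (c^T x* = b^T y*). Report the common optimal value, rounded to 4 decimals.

The standard primal-dual pair for 'max c^T x s.t. A x <= b, x >= 0' is:
  Dual:  min b^T y  s.t.  A^T y >= c,  y >= 0.

So the dual LP is:
  minimize  6y1 + 10y2 + 12y3
  subject to:
    y1 + y3 >= 6
    y2 + y3 >= 6
    y1, y2, y3 >= 0

Solving the primal: x* = (2, 10).
  primal value c^T x* = 72.
Solving the dual: y* = (0, 0, 6).
  dual value b^T y* = 72.
Strong duality: c^T x* = b^T y*. Confirmed.

72


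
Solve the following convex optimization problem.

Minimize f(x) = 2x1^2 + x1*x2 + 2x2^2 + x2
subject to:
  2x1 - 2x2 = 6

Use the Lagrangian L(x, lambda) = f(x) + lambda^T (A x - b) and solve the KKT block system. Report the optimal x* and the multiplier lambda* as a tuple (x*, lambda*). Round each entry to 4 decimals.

Form the Lagrangian:
  L(x, lambda) = (1/2) x^T Q x + c^T x + lambda^T (A x - b)
Stationarity (grad_x L = 0): Q x + c + A^T lambda = 0.
Primal feasibility: A x = b.

This gives the KKT block system:
  [ Q   A^T ] [ x     ]   [-c ]
  [ A    0  ] [ lambda ] = [ b ]

Solving the linear system:
  x*      = (1.4, -1.6)
  lambda* = (-2)
  f(x*)   = 5.2

x* = (1.4, -1.6), lambda* = (-2)


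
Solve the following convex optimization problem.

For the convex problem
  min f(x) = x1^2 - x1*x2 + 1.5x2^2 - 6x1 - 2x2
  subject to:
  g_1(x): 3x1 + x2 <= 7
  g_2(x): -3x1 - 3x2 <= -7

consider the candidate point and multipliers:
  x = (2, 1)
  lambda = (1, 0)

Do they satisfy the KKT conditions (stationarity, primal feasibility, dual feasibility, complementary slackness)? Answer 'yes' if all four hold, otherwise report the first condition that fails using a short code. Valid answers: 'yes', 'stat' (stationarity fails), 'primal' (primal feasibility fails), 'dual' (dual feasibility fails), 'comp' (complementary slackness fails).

Gradient of f: grad f(x) = Q x + c = (-3, -1)
Constraint values g_i(x) = a_i^T x - b_i:
  g_1((2, 1)) = 0
  g_2((2, 1)) = -2
Stationarity residual: grad f(x) + sum_i lambda_i a_i = (0, 0)
  -> stationarity OK
Primal feasibility (all g_i <= 0): OK
Dual feasibility (all lambda_i >= 0): OK
Complementary slackness (lambda_i * g_i(x) = 0 for all i): OK

Verdict: yes, KKT holds.

yes


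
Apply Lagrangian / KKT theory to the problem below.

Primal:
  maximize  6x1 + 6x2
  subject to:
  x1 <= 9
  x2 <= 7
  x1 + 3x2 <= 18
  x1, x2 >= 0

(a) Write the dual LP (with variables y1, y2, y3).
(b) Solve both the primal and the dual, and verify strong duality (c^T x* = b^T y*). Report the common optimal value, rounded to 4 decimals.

The standard primal-dual pair for 'max c^T x s.t. A x <= b, x >= 0' is:
  Dual:  min b^T y  s.t.  A^T y >= c,  y >= 0.

So the dual LP is:
  minimize  9y1 + 7y2 + 18y3
  subject to:
    y1 + y3 >= 6
    y2 + 3y3 >= 6
    y1, y2, y3 >= 0

Solving the primal: x* = (9, 3).
  primal value c^T x* = 72.
Solving the dual: y* = (4, 0, 2).
  dual value b^T y* = 72.
Strong duality: c^T x* = b^T y*. Confirmed.

72


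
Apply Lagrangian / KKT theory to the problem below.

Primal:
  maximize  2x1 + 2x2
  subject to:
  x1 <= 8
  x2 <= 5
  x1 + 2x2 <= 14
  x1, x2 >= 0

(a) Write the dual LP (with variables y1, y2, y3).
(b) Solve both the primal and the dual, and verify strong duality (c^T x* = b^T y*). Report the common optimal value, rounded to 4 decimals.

The standard primal-dual pair for 'max c^T x s.t. A x <= b, x >= 0' is:
  Dual:  min b^T y  s.t.  A^T y >= c,  y >= 0.

So the dual LP is:
  minimize  8y1 + 5y2 + 14y3
  subject to:
    y1 + y3 >= 2
    y2 + 2y3 >= 2
    y1, y2, y3 >= 0

Solving the primal: x* = (8, 3).
  primal value c^T x* = 22.
Solving the dual: y* = (1, 0, 1).
  dual value b^T y* = 22.
Strong duality: c^T x* = b^T y*. Confirmed.

22


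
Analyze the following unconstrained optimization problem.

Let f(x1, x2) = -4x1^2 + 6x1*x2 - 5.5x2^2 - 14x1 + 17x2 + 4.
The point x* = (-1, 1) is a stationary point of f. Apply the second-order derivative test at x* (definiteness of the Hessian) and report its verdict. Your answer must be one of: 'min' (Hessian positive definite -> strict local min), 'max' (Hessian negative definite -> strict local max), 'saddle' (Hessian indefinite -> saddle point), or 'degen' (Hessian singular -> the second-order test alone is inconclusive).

Compute the Hessian H = grad^2 f:
  H = [[-8, 6], [6, -11]]
Verify stationarity: grad f(x*) = H x* + g = (0, 0).
Eigenvalues of H: -15.6847, -3.3153.
Both eigenvalues < 0, so H is negative definite -> x* is a strict local max.

max


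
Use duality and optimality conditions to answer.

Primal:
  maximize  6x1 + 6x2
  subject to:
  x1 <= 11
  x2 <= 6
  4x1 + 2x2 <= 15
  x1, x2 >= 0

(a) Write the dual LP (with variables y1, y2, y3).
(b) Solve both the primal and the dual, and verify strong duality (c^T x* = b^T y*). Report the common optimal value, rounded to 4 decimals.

The standard primal-dual pair for 'max c^T x s.t. A x <= b, x >= 0' is:
  Dual:  min b^T y  s.t.  A^T y >= c,  y >= 0.

So the dual LP is:
  minimize  11y1 + 6y2 + 15y3
  subject to:
    y1 + 4y3 >= 6
    y2 + 2y3 >= 6
    y1, y2, y3 >= 0

Solving the primal: x* = (0.75, 6).
  primal value c^T x* = 40.5.
Solving the dual: y* = (0, 3, 1.5).
  dual value b^T y* = 40.5.
Strong duality: c^T x* = b^T y*. Confirmed.

40.5


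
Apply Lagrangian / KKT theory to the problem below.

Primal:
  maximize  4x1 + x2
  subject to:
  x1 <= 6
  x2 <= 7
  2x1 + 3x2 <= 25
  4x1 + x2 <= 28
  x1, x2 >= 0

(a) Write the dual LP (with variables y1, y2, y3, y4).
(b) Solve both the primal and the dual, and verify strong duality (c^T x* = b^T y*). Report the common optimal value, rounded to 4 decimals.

The standard primal-dual pair for 'max c^T x s.t. A x <= b, x >= 0' is:
  Dual:  min b^T y  s.t.  A^T y >= c,  y >= 0.

So the dual LP is:
  minimize  6y1 + 7y2 + 25y3 + 28y4
  subject to:
    y1 + 2y3 + 4y4 >= 4
    y2 + 3y3 + y4 >= 1
    y1, y2, y3, y4 >= 0

Solving the primal: x* = (5.9, 4.4).
  primal value c^T x* = 28.
Solving the dual: y* = (0, 0, 0, 1).
  dual value b^T y* = 28.
Strong duality: c^T x* = b^T y*. Confirmed.

28


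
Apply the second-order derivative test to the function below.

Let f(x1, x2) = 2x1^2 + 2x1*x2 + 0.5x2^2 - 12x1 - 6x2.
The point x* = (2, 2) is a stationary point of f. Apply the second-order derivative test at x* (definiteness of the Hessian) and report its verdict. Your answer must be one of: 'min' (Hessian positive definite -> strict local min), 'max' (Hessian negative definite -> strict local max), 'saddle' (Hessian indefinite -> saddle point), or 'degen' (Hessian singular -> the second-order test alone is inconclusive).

Compute the Hessian H = grad^2 f:
  H = [[4, 2], [2, 1]]
Verify stationarity: grad f(x*) = H x* + g = (0, 0).
Eigenvalues of H: 0, 5.
H has a zero eigenvalue (singular; positive semidefinite but not definite), so H is neither positive definite, negative definite, nor indefinite. The second-order test alone is inconclusive -> degen.
(Indeed, f is constant along the null direction of H through x*, so x* is not a strict local extremum.)

degen


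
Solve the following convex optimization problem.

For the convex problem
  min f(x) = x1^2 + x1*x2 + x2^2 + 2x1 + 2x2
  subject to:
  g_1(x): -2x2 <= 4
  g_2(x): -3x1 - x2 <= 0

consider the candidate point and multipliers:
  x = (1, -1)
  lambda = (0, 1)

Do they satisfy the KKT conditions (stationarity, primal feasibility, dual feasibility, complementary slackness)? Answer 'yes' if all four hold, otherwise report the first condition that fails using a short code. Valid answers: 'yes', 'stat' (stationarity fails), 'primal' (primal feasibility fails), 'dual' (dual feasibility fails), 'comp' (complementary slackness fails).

Gradient of f: grad f(x) = Q x + c = (3, 1)
Constraint values g_i(x) = a_i^T x - b_i:
  g_1((1, -1)) = -2
  g_2((1, -1)) = -2
Stationarity residual: grad f(x) + sum_i lambda_i a_i = (0, 0)
  -> stationarity OK
Primal feasibility (all g_i <= 0): OK
Dual feasibility (all lambda_i >= 0): OK
Complementary slackness (lambda_i * g_i(x) = 0 for all i): FAILS

Verdict: the first failing condition is complementary_slackness -> comp.

comp


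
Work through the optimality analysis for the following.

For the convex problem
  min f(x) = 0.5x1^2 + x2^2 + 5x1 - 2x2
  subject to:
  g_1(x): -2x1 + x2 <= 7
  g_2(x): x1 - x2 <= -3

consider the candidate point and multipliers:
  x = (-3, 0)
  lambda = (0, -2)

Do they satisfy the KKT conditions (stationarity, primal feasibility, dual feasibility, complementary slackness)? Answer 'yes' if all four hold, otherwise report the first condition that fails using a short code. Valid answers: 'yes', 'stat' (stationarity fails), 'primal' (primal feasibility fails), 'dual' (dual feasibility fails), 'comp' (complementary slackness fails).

Gradient of f: grad f(x) = Q x + c = (2, -2)
Constraint values g_i(x) = a_i^T x - b_i:
  g_1((-3, 0)) = -1
  g_2((-3, 0)) = 0
Stationarity residual: grad f(x) + sum_i lambda_i a_i = (0, 0)
  -> stationarity OK
Primal feasibility (all g_i <= 0): OK
Dual feasibility (all lambda_i >= 0): FAILS
Complementary slackness (lambda_i * g_i(x) = 0 for all i): OK

Verdict: the first failing condition is dual_feasibility -> dual.

dual


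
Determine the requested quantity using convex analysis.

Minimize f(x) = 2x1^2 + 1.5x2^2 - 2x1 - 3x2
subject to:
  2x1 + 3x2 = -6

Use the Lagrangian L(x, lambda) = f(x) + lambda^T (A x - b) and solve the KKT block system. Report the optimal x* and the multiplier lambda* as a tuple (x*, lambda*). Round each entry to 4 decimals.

Form the Lagrangian:
  L(x, lambda) = (1/2) x^T Q x + c^T x + lambda^T (A x - b)
Stationarity (grad_x L = 0): Q x + c + A^T lambda = 0.
Primal feasibility: A x = b.

This gives the KKT block system:
  [ Q   A^T ] [ x     ]   [-c ]
  [ A    0  ] [ lambda ] = [ b ]

Solving the linear system:
  x*      = (-0.75, -1.5)
  lambda* = (2.5)
  f(x*)   = 10.5

x* = (-0.75, -1.5), lambda* = (2.5)


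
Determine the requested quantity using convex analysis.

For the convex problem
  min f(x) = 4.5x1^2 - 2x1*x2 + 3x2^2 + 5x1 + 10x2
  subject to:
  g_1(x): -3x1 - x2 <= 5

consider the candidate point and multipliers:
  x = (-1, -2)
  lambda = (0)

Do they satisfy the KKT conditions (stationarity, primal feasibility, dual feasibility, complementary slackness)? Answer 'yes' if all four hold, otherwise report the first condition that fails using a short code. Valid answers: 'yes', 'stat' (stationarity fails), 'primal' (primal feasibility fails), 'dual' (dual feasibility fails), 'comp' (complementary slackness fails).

Gradient of f: grad f(x) = Q x + c = (0, 0)
Constraint values g_i(x) = a_i^T x - b_i:
  g_1((-1, -2)) = 0
Stationarity residual: grad f(x) + sum_i lambda_i a_i = (0, 0)
  -> stationarity OK
Primal feasibility (all g_i <= 0): OK
Dual feasibility (all lambda_i >= 0): OK
Complementary slackness (lambda_i * g_i(x) = 0 for all i): OK

Verdict: yes, KKT holds.

yes


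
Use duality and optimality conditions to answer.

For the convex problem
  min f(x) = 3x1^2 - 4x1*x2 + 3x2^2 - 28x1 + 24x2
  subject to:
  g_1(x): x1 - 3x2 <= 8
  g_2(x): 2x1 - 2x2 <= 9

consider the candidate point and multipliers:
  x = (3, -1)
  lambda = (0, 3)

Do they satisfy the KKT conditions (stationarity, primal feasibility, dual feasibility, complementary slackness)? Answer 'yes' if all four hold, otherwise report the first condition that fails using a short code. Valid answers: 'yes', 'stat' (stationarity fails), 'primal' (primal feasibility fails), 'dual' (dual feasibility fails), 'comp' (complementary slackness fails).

Gradient of f: grad f(x) = Q x + c = (-6, 6)
Constraint values g_i(x) = a_i^T x - b_i:
  g_1((3, -1)) = -2
  g_2((3, -1)) = -1
Stationarity residual: grad f(x) + sum_i lambda_i a_i = (0, 0)
  -> stationarity OK
Primal feasibility (all g_i <= 0): OK
Dual feasibility (all lambda_i >= 0): OK
Complementary slackness (lambda_i * g_i(x) = 0 for all i): FAILS

Verdict: the first failing condition is complementary_slackness -> comp.

comp


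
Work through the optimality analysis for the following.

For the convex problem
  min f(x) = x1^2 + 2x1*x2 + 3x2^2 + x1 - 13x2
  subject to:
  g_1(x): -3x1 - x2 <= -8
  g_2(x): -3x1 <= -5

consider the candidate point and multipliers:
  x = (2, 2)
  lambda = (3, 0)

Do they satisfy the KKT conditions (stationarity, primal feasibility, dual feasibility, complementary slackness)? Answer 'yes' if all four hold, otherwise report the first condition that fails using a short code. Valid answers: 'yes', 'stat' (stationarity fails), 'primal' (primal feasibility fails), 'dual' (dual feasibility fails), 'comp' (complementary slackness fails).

Gradient of f: grad f(x) = Q x + c = (9, 3)
Constraint values g_i(x) = a_i^T x - b_i:
  g_1((2, 2)) = 0
  g_2((2, 2)) = -1
Stationarity residual: grad f(x) + sum_i lambda_i a_i = (0, 0)
  -> stationarity OK
Primal feasibility (all g_i <= 0): OK
Dual feasibility (all lambda_i >= 0): OK
Complementary slackness (lambda_i * g_i(x) = 0 for all i): OK

Verdict: yes, KKT holds.

yes


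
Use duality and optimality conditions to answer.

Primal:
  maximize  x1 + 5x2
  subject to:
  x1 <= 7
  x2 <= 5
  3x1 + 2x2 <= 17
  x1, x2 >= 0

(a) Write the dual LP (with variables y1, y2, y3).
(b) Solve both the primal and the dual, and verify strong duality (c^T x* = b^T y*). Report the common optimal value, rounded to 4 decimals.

The standard primal-dual pair for 'max c^T x s.t. A x <= b, x >= 0' is:
  Dual:  min b^T y  s.t.  A^T y >= c,  y >= 0.

So the dual LP is:
  minimize  7y1 + 5y2 + 17y3
  subject to:
    y1 + 3y3 >= 1
    y2 + 2y3 >= 5
    y1, y2, y3 >= 0

Solving the primal: x* = (2.3333, 5).
  primal value c^T x* = 27.3333.
Solving the dual: y* = (0, 4.3333, 0.3333).
  dual value b^T y* = 27.3333.
Strong duality: c^T x* = b^T y*. Confirmed.

27.3333


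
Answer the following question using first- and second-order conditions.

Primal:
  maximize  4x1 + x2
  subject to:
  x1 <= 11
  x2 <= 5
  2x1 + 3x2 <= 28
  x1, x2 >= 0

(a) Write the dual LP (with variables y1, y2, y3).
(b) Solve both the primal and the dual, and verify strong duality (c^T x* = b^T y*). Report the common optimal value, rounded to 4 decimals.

The standard primal-dual pair for 'max c^T x s.t. A x <= b, x >= 0' is:
  Dual:  min b^T y  s.t.  A^T y >= c,  y >= 0.

So the dual LP is:
  minimize  11y1 + 5y2 + 28y3
  subject to:
    y1 + 2y3 >= 4
    y2 + 3y3 >= 1
    y1, y2, y3 >= 0

Solving the primal: x* = (11, 2).
  primal value c^T x* = 46.
Solving the dual: y* = (3.3333, 0, 0.3333).
  dual value b^T y* = 46.
Strong duality: c^T x* = b^T y*. Confirmed.

46


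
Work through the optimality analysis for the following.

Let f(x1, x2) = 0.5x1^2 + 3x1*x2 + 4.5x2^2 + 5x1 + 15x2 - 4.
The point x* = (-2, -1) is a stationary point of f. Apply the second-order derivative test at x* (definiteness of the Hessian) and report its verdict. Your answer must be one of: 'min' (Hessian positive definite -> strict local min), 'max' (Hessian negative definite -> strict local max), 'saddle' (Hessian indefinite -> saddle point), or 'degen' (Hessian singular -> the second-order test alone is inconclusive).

Compute the Hessian H = grad^2 f:
  H = [[1, 3], [3, 9]]
Verify stationarity: grad f(x*) = H x* + g = (0, 0).
Eigenvalues of H: 0, 10.
H has a zero eigenvalue (singular; positive semidefinite but not definite), so H is neither positive definite, negative definite, nor indefinite. The second-order test alone is inconclusive -> degen.
(Indeed, f is constant along the null direction of H through x*, so x* is not a strict local extremum.)

degen


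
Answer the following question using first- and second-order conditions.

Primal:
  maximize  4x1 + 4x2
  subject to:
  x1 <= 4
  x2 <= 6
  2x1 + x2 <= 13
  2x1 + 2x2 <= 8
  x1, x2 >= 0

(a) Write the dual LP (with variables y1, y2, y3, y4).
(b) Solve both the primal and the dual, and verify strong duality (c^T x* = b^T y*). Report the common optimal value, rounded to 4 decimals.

The standard primal-dual pair for 'max c^T x s.t. A x <= b, x >= 0' is:
  Dual:  min b^T y  s.t.  A^T y >= c,  y >= 0.

So the dual LP is:
  minimize  4y1 + 6y2 + 13y3 + 8y4
  subject to:
    y1 + 2y3 + 2y4 >= 4
    y2 + y3 + 2y4 >= 4
    y1, y2, y3, y4 >= 0

Solving the primal: x* = (0, 4).
  primal value c^T x* = 16.
Solving the dual: y* = (0, 0, 0, 2).
  dual value b^T y* = 16.
Strong duality: c^T x* = b^T y*. Confirmed.

16


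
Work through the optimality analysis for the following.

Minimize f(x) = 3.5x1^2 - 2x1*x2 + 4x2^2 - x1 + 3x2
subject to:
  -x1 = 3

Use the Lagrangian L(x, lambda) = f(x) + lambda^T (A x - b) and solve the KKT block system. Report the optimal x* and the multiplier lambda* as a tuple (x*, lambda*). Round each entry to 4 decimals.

Form the Lagrangian:
  L(x, lambda) = (1/2) x^T Q x + c^T x + lambda^T (A x - b)
Stationarity (grad_x L = 0): Q x + c + A^T lambda = 0.
Primal feasibility: A x = b.

This gives the KKT block system:
  [ Q   A^T ] [ x     ]   [-c ]
  [ A    0  ] [ lambda ] = [ b ]

Solving the linear system:
  x*      = (-3, -1.125)
  lambda* = (-19.75)
  f(x*)   = 29.4375

x* = (-3, -1.125), lambda* = (-19.75)


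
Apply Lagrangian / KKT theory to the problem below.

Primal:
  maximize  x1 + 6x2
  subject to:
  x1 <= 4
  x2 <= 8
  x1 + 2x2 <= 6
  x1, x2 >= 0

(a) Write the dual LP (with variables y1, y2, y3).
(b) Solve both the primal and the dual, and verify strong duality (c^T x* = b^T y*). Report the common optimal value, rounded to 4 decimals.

The standard primal-dual pair for 'max c^T x s.t. A x <= b, x >= 0' is:
  Dual:  min b^T y  s.t.  A^T y >= c,  y >= 0.

So the dual LP is:
  minimize  4y1 + 8y2 + 6y3
  subject to:
    y1 + y3 >= 1
    y2 + 2y3 >= 6
    y1, y2, y3 >= 0

Solving the primal: x* = (0, 3).
  primal value c^T x* = 18.
Solving the dual: y* = (0, 0, 3).
  dual value b^T y* = 18.
Strong duality: c^T x* = b^T y*. Confirmed.

18


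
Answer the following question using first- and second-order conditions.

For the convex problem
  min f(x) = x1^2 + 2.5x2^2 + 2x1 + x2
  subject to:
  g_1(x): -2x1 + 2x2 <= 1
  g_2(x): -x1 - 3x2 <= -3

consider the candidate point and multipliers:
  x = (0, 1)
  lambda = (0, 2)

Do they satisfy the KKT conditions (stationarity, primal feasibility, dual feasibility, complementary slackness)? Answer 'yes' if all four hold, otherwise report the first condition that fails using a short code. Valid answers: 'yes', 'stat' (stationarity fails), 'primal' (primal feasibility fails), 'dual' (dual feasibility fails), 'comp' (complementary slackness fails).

Gradient of f: grad f(x) = Q x + c = (2, 6)
Constraint values g_i(x) = a_i^T x - b_i:
  g_1((0, 1)) = 1
  g_2((0, 1)) = 0
Stationarity residual: grad f(x) + sum_i lambda_i a_i = (0, 0)
  -> stationarity OK
Primal feasibility (all g_i <= 0): FAILS
Dual feasibility (all lambda_i >= 0): OK
Complementary slackness (lambda_i * g_i(x) = 0 for all i): OK

Verdict: the first failing condition is primal_feasibility -> primal.

primal


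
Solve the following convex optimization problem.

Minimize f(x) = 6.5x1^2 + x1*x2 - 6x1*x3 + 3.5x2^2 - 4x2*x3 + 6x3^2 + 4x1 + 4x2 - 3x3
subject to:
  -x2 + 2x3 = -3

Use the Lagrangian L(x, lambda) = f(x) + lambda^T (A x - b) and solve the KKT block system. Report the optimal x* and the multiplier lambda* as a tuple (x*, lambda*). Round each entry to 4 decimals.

Form the Lagrangian:
  L(x, lambda) = (1/2) x^T Q x + c^T x + lambda^T (A x - b)
Stationarity (grad_x L = 0): Q x + c + A^T lambda = 0.
Primal feasibility: A x = b.

This gives the KKT block system:
  [ Q   A^T ] [ x     ]   [-c ]
  [ A    0  ] [ lambda ] = [ b ]

Solving the linear system:
  x*      = (-1.0405, -0.2635, -1.6318)
  lambda* = (7.6419)
  f(x*)   = 11.3024

x* = (-1.0405, -0.2635, -1.6318), lambda* = (7.6419)


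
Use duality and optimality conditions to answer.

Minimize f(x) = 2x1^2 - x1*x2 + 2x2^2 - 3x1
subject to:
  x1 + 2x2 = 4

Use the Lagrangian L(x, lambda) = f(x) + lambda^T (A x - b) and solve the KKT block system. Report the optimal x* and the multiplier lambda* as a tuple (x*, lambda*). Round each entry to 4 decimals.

Form the Lagrangian:
  L(x, lambda) = (1/2) x^T Q x + c^T x + lambda^T (A x - b)
Stationarity (grad_x L = 0): Q x + c + A^T lambda = 0.
Primal feasibility: A x = b.

This gives the KKT block system:
  [ Q   A^T ] [ x     ]   [-c ]
  [ A    0  ] [ lambda ] = [ b ]

Solving the linear system:
  x*      = (1.5, 1.25)
  lambda* = (-1.75)
  f(x*)   = 1.25

x* = (1.5, 1.25), lambda* = (-1.75)


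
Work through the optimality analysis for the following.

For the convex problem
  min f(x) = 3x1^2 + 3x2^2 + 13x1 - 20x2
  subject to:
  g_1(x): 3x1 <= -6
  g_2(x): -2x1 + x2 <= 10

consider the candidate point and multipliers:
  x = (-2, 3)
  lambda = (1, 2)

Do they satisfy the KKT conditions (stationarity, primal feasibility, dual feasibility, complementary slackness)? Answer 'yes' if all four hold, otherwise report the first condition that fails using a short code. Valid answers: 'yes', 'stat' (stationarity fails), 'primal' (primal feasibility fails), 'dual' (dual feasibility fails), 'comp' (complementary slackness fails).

Gradient of f: grad f(x) = Q x + c = (1, -2)
Constraint values g_i(x) = a_i^T x - b_i:
  g_1((-2, 3)) = 0
  g_2((-2, 3)) = -3
Stationarity residual: grad f(x) + sum_i lambda_i a_i = (0, 0)
  -> stationarity OK
Primal feasibility (all g_i <= 0): OK
Dual feasibility (all lambda_i >= 0): OK
Complementary slackness (lambda_i * g_i(x) = 0 for all i): FAILS

Verdict: the first failing condition is complementary_slackness -> comp.

comp
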